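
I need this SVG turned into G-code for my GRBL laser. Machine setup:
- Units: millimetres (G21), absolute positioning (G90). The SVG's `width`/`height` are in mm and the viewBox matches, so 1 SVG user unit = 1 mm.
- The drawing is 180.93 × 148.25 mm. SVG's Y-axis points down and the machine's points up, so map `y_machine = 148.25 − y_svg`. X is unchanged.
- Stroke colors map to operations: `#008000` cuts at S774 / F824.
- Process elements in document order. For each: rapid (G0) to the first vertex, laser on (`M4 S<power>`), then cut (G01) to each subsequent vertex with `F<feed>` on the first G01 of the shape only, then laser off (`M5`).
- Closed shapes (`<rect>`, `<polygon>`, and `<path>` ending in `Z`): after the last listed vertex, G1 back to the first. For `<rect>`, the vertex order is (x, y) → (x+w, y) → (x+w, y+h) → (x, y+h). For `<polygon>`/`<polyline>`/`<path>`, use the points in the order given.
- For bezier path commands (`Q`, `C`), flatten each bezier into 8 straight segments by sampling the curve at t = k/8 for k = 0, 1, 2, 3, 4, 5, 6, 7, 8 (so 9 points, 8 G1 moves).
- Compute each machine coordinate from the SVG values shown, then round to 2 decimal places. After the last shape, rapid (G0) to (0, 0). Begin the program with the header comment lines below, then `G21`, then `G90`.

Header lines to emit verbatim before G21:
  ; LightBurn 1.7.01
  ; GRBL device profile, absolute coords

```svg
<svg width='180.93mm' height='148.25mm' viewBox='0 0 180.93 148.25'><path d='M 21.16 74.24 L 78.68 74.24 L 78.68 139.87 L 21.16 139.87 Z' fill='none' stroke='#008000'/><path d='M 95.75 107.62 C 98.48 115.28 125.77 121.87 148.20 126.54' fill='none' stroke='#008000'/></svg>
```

Since the viewBox matches the mm dimensions, user units are millimetres directly. The only transform is the Y-flip y_m = 148.25 − y_svg.

Shape 1 is a rectangle drawn with `<path>`. Its stroke #008000 means cut at S774, F824. After flipping Y the toolpath is (21.16,74.01) → (78.68,74.01) → (78.68,8.38) → (21.16,8.38) → (21.16,74.01), returning to the start.

Shape 2 is a cubic bezier drawn with `<path>`. Its stroke #008000 means cut at S774, F824. After flipping Y the toolpath is (95.75,40.63) → (97.87,37.81) → (101.94,35.10) → (107.63,32.51) → (114.59,30.05) → (122.47,27.73) → (130.93,25.56) → (139.62,23.55) → (148.20,21.71).

; LightBurn 1.7.01
; GRBL device profile, absolute coords
G21
G90
G0 X21.16 Y74.01
M4 S774
G01 X78.68 Y74.01 F824
G01 X78.68 Y8.38
G01 X21.16 Y8.38
G01 X21.16 Y74.01
M5
G0 X95.75 Y40.63
M4 S774
G01 X97.87 Y37.81 F824
G01 X101.94 Y35.10
G01 X107.63 Y32.51
G01 X114.59 Y30.05
G01 X122.47 Y27.73
G01 X130.93 Y25.56
G01 X139.62 Y23.55
G01 X148.20 Y21.71
M5
G0 X0.00 Y0.00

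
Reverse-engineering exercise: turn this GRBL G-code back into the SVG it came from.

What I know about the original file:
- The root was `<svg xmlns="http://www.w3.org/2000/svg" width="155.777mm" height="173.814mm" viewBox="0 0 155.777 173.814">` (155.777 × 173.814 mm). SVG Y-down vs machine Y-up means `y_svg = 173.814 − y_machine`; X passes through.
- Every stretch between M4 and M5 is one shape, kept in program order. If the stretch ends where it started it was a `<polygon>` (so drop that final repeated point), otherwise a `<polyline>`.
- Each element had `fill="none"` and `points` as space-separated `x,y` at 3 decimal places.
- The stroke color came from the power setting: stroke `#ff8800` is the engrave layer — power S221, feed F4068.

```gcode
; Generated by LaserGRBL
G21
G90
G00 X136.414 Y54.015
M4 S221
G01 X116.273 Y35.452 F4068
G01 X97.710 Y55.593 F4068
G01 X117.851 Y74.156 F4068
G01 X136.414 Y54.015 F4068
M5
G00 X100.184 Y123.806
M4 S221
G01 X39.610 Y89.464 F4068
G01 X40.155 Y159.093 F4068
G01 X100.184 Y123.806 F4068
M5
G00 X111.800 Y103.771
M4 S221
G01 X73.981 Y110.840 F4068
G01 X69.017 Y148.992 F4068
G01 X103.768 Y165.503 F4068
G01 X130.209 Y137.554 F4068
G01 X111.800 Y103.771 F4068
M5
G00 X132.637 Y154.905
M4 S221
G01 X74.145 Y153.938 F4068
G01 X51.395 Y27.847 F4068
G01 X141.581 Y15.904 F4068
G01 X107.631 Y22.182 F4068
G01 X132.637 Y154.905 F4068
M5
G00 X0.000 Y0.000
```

y_svg = 173.814 − y_m. Every run uses S221, so all elements get stroke `#ff8800` (engrave).

[1] closed run; points: 136.414,119.799 116.273,138.362 97.710,118.221 117.851,99.658

[2] closed run; points: 100.184,50.008 39.610,84.350 40.155,14.721

[3] closed run; points: 111.800,70.043 73.981,62.974 69.017,24.822 103.768,8.311 130.209,36.260

[4] closed run; points: 132.637,18.909 74.145,19.876 51.395,145.967 141.581,157.910 107.631,151.632

<svg xmlns="http://www.w3.org/2000/svg" width="155.777mm" height="173.814mm" viewBox="0 0 155.777 173.814">
  <polygon points="136.414,119.799 116.273,138.362 97.710,118.221 117.851,99.658" fill="none" stroke="#ff8800"/>
  <polygon points="100.184,50.008 39.610,84.350 40.155,14.721" fill="none" stroke="#ff8800"/>
  <polygon points="111.800,70.043 73.981,62.974 69.017,24.822 103.768,8.311 130.209,36.260" fill="none" stroke="#ff8800"/>
  <polygon points="132.637,18.909 74.145,19.876 51.395,145.967 141.581,157.910 107.631,151.632" fill="none" stroke="#ff8800"/>
</svg>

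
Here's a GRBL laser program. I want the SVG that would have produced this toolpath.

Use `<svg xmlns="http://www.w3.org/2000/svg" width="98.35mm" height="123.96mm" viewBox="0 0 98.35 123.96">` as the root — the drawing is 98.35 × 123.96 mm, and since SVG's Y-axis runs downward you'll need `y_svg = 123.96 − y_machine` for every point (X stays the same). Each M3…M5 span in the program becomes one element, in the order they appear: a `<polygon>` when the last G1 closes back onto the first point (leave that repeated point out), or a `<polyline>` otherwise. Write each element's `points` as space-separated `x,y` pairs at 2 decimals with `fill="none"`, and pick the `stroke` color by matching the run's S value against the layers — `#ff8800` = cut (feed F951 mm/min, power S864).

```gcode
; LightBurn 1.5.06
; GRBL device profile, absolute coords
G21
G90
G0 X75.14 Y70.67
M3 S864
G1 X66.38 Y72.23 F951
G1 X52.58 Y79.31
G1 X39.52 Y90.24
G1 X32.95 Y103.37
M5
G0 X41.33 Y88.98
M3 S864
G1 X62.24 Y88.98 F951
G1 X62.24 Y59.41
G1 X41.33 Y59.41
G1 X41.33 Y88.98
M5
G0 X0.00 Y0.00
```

Each laser-on run becomes one SVG element. Flip Y back into SVG space with y_svg = 123.96 − y_machine. Every run uses S864, so all elements get stroke `#ff8800` (cut).

Run 1: The run is open, so emit a `<polyline>` with points (Y-flipped): 75.14,53.29 66.38,51.73 52.58,44.65 39.52,33.72 32.95,20.59.

Run 2: The run returns to its start, so emit a `<polygon>` with points (Y-flipped): 41.33,34.98 62.24,34.98 62.24,64.55 41.33,64.55.

<svg xmlns="http://www.w3.org/2000/svg" width="98.35mm" height="123.96mm" viewBox="0 0 98.35 123.96">
  <polyline points="75.14,53.29 66.38,51.73 52.58,44.65 39.52,33.72 32.95,20.59" fill="none" stroke="#ff8800"/>
  <polygon points="41.33,34.98 62.24,34.98 62.24,64.55 41.33,64.55" fill="none" stroke="#ff8800"/>
</svg>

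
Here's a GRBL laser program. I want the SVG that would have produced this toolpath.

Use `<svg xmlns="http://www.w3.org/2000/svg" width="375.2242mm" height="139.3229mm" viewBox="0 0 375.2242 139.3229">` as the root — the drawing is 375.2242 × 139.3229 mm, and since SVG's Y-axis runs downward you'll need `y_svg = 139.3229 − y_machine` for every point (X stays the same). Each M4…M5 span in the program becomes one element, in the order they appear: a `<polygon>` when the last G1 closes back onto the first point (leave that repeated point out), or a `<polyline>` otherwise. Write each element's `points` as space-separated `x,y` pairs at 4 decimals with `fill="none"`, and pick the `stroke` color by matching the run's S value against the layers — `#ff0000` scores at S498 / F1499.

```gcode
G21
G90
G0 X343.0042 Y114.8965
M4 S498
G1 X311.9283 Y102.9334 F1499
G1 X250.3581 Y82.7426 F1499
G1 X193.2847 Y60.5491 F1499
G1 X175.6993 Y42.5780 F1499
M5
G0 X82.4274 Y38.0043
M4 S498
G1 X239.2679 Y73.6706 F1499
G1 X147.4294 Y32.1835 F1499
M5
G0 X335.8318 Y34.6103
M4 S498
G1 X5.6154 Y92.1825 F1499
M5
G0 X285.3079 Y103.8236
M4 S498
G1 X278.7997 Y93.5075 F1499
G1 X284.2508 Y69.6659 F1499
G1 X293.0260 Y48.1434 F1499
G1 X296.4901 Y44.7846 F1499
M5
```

Machine Y-up, SVG Y-down with viewBox height 139.3229, so y_svg = 139.3229 − y_machine; X carries over. Every run uses S498, so all elements get stroke `#ff0000` (score).

Run 1: The run is open, so emit a `<polyline>` with points (Y-flipped): 343.0042,24.4264 311.9283,36.3895 250.3581,56.5803 193.2847,78.7738 175.6993,96.7449.

Run 2: The run is open, so emit a `<polyline>` with points (Y-flipped): 82.4274,101.3186 239.2679,65.6523 147.4294,107.1394.

Run 3: The run is open, so emit a `<polyline>` with points (Y-flipped): 335.8318,104.7126 5.6154,47.1404.

Run 4: The run is open, so emit a `<polyline>` with points (Y-flipped): 285.3079,35.4993 278.7997,45.8154 284.2508,69.6570 293.0260,91.1795 296.4901,94.5383.

<svg xmlns="http://www.w3.org/2000/svg" width="375.2242mm" height="139.3229mm" viewBox="0 0 375.2242 139.3229">
  <polyline points="343.0042,24.4264 311.9283,36.3895 250.3581,56.5803 193.2847,78.7738 175.6993,96.7449" fill="none" stroke="#ff0000"/>
  <polyline points="82.4274,101.3186 239.2679,65.6523 147.4294,107.1394" fill="none" stroke="#ff0000"/>
  <polyline points="335.8318,104.7126 5.6154,47.1404" fill="none" stroke="#ff0000"/>
  <polyline points="285.3079,35.4993 278.7997,45.8154 284.2508,69.6570 293.0260,91.1795 296.4901,94.5383" fill="none" stroke="#ff0000"/>
</svg>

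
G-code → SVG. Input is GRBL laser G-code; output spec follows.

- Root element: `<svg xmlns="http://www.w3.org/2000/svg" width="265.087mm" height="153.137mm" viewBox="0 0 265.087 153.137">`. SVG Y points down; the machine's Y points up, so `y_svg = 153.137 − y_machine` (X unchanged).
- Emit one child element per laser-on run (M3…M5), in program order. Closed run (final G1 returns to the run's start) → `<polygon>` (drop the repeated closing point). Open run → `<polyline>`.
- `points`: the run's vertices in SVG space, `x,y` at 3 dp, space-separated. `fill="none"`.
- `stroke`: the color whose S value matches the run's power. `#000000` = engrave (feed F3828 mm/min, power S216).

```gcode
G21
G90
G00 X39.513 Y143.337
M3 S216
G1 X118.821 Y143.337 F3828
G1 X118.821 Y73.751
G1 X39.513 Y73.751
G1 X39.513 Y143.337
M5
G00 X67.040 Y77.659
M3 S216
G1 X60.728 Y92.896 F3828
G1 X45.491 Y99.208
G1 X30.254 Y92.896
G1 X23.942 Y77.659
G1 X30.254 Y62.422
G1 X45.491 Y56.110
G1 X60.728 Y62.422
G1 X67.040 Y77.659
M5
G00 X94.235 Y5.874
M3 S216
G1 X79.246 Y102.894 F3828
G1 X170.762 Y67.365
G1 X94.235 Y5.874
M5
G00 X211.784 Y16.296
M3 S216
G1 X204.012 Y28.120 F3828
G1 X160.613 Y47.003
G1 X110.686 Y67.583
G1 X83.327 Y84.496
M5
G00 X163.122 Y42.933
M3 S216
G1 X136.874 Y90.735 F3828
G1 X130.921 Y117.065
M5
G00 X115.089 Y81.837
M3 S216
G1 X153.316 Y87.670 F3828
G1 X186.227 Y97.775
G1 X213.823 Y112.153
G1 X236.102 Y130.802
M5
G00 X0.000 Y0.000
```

y_svg = 153.137 − y_m. Every run uses S216, so all elements get stroke `#000000` (engrave).

[1] closed run; points: 39.513,9.800 118.821,9.800 118.821,79.386 39.513,79.386

[2] closed run; points: 67.040,75.478 60.728,60.241 45.491,53.929 30.254,60.241 23.942,75.478 30.254,90.715 45.491,97.027 60.728,90.715

[3] closed run; points: 94.235,147.263 79.246,50.243 170.762,85.772

[4] open run; points: 211.784,136.841 204.012,125.017 160.613,106.134 110.686,85.554 83.327,68.641

[5] open run; points: 163.122,110.204 136.874,62.402 130.921,36.072

[6] open run; points: 115.089,71.300 153.316,65.467 186.227,55.362 213.823,40.984 236.102,22.335

<svg xmlns="http://www.w3.org/2000/svg" width="265.087mm" height="153.137mm" viewBox="0 0 265.087 153.137">
  <polygon points="39.513,9.800 118.821,9.800 118.821,79.386 39.513,79.386" fill="none" stroke="#000000"/>
  <polygon points="67.040,75.478 60.728,60.241 45.491,53.929 30.254,60.241 23.942,75.478 30.254,90.715 45.491,97.027 60.728,90.715" fill="none" stroke="#000000"/>
  <polygon points="94.235,147.263 79.246,50.243 170.762,85.772" fill="none" stroke="#000000"/>
  <polyline points="211.784,136.841 204.012,125.017 160.613,106.134 110.686,85.554 83.327,68.641" fill="none" stroke="#000000"/>
  <polyline points="163.122,110.204 136.874,62.402 130.921,36.072" fill="none" stroke="#000000"/>
  <polyline points="115.089,71.300 153.316,65.467 186.227,55.362 213.823,40.984 236.102,22.335" fill="none" stroke="#000000"/>
</svg>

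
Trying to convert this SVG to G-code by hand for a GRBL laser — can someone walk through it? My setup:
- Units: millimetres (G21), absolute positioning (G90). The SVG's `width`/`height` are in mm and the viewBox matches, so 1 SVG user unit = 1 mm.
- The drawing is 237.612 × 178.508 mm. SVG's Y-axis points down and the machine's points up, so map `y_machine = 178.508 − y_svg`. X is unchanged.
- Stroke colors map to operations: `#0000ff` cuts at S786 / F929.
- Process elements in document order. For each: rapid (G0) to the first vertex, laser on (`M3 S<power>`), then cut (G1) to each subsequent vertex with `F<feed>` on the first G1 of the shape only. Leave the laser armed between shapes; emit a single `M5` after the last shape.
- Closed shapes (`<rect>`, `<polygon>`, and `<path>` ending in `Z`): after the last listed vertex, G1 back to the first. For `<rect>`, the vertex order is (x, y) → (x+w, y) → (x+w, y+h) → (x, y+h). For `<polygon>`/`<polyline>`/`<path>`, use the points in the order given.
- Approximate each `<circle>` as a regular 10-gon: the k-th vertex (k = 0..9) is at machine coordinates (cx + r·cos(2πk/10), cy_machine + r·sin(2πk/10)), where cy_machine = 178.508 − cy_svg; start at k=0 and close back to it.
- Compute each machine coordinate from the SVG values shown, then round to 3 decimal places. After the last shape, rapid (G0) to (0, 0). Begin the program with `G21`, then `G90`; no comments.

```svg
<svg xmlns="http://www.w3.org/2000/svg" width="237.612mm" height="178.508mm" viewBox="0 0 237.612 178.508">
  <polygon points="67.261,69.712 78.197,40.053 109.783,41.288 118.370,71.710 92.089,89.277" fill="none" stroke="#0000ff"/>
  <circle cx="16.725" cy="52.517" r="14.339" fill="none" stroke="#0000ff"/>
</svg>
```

G21
G90
G0 X67.261 Y108.796
M3 S786
G1 X78.197 Y138.455 F929
G1 X109.783 Y137.220
G1 X118.370 Y106.798
G1 X92.089 Y89.231
G1 X67.261 Y108.796
G0 X31.064 Y125.991
M3 S786
G1 X28.325 Y134.419 F929
G1 X21.156 Y139.628
G1 X12.294 Y139.628
G1 X5.125 Y134.419
G1 X2.386 Y125.991
G1 X5.125 Y117.563
G1 X12.294 Y112.354
G1 X21.156 Y112.354
G1 X28.325 Y117.563
G1 X31.064 Y125.991
M5
G0 X0.000 Y0.000

1 u = 1 mm; y_m = 178.508 − y.

[1] `<polygon>` regular polygon, #0000ff→cut S786 F929: (67.261,108.796) → (78.197,138.455) → (109.783,137.220) → (118.370,106.798) → (92.089,89.231) → (67.261,108.796) (closed)

[2] `<circle>` circle, #0000ff→cut S786 F929: (31.064,125.991) → (28.325,134.419) → (21.156,139.628) → (12.294,139.628) → (5.125,134.419) → (2.386,125.991) → (5.125,117.563) → (12.294,112.354) → (21.156,112.354) → (28.325,117.563) → (31.064,125.991) (closed)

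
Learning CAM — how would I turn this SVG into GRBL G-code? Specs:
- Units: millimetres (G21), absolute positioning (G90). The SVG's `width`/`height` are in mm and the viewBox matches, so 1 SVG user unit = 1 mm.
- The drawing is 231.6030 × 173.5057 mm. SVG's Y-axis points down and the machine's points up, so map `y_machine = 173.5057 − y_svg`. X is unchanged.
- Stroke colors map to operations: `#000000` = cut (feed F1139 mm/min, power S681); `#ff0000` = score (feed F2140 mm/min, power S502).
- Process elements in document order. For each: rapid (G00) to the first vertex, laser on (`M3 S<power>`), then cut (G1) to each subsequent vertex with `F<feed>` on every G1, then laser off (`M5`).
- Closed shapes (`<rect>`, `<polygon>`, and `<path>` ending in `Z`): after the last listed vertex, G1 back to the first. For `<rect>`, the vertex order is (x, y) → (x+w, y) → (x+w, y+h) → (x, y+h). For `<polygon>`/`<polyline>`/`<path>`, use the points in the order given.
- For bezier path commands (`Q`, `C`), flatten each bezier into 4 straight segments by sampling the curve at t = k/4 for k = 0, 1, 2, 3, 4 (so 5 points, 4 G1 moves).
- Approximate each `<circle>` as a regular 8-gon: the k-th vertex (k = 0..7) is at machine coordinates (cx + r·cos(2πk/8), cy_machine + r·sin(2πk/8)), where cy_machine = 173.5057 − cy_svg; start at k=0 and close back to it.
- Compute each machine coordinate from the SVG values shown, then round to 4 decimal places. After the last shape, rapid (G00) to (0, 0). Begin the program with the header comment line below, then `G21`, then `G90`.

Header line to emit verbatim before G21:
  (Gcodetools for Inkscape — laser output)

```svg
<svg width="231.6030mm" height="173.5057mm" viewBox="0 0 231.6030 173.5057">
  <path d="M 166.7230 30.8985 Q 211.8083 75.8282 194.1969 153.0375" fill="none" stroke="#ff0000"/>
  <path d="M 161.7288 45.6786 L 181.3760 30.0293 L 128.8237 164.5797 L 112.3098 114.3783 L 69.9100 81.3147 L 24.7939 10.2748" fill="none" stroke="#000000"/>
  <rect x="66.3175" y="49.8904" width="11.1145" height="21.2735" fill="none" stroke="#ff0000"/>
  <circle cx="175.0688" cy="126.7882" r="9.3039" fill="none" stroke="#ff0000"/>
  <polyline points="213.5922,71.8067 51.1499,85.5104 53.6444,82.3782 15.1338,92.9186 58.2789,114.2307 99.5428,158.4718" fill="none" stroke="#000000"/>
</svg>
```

(Gcodetools for Inkscape — laser output)
G21
G90
G00 X166.7230 Y142.6072
M3 S502
G1 X185.3471 Y118.1249 F2140
G1 X196.1341 Y89.6076 F2140
G1 X199.0841 Y57.0554 F2140
G1 X194.1969 Y20.4682 F2140
M5
G00 X161.7288 Y127.8271
M3 S681
G1 X181.3760 Y143.4764 F1139
G1 X128.8237 Y8.9260 F1139
G1 X112.3098 Y59.1274 F1139
G1 X69.9100 Y92.1910 F1139
G1 X24.7939 Y163.2309 F1139
M5
G00 X66.3175 Y123.6153
M3 S502
G1 X77.4320 Y123.6153 F2140
G1 X77.4320 Y102.3418 F2140
G1 X66.3175 Y102.3418 F2140
G1 X66.3175 Y123.6153 F2140
M5
G00 X184.3727 Y46.7175
M3 S502
G1 X181.6477 Y53.2964 F2140
G1 X175.0688 Y56.0214 F2140
G1 X168.4899 Y53.2964 F2140
G1 X165.7649 Y46.7175 F2140
G1 X168.4899 Y40.1386 F2140
G1 X175.0688 Y37.4136 F2140
G1 X181.6477 Y40.1386 F2140
G1 X184.3727 Y46.7175 F2140
M5
G00 X213.5922 Y101.6990
M3 S681
G1 X51.1499 Y87.9953 F1139
G1 X53.6444 Y91.1275 F1139
G1 X15.1338 Y80.5871 F1139
G1 X58.2789 Y59.2750 F1139
G1 X99.5428 Y15.0339 F1139
M5
G00 X0.0000 Y0.0000

Since the viewBox matches the mm dimensions, user units are millimetres directly. The only transform is the Y-flip y_m = 173.5057 − y_svg.

Shape 1 is a quadratic bezier drawn with `<path>`. Its stroke #ff0000 means score at S502, F2140. After flipping Y the toolpath is (166.7230,142.6072) → (185.3471,118.1249) → (196.1341,89.6076) → (199.0841,57.0554) → (194.1969,20.4682).

Shape 2 is a open polyline drawn with `<path>`. Its stroke #000000 means cut at S681, F1139. After flipping Y the toolpath is (161.7288,127.8271) → (181.3760,143.4764) → (128.8237,8.9260) → (112.3098,59.1274) → (69.9100,92.1910) → (24.7939,163.2309).

Shape 3 is a rectangle drawn with `<rect>`. Its stroke #ff0000 means score at S502, F2140. After flipping Y the toolpath is (66.3175,123.6153) → (77.4320,123.6153) → (77.4320,102.3418) → (66.3175,102.3418) → (66.3175,123.6153), returning to the start.

Shape 4 is a circle drawn with `<circle>`. Its stroke #ff0000 means score at S502, F2140. After flipping Y the toolpath is (184.3727,46.7175) → (181.6477,53.2964) → (175.0688,56.0214) → (168.4899,53.2964) → (165.7649,46.7175) → (168.4899,40.1386) → (175.0688,37.4136) → (181.6477,40.1386) → (184.3727,46.7175), returning to the start.

Shape 5 is a open polyline drawn with `<polyline>`. Its stroke #000000 means cut at S681, F1139. After flipping Y the toolpath is (213.5922,101.6990) → (51.1499,87.9953) → (53.6444,91.1275) → (15.1338,80.5871) → (58.2789,59.2750) → (99.5428,15.0339).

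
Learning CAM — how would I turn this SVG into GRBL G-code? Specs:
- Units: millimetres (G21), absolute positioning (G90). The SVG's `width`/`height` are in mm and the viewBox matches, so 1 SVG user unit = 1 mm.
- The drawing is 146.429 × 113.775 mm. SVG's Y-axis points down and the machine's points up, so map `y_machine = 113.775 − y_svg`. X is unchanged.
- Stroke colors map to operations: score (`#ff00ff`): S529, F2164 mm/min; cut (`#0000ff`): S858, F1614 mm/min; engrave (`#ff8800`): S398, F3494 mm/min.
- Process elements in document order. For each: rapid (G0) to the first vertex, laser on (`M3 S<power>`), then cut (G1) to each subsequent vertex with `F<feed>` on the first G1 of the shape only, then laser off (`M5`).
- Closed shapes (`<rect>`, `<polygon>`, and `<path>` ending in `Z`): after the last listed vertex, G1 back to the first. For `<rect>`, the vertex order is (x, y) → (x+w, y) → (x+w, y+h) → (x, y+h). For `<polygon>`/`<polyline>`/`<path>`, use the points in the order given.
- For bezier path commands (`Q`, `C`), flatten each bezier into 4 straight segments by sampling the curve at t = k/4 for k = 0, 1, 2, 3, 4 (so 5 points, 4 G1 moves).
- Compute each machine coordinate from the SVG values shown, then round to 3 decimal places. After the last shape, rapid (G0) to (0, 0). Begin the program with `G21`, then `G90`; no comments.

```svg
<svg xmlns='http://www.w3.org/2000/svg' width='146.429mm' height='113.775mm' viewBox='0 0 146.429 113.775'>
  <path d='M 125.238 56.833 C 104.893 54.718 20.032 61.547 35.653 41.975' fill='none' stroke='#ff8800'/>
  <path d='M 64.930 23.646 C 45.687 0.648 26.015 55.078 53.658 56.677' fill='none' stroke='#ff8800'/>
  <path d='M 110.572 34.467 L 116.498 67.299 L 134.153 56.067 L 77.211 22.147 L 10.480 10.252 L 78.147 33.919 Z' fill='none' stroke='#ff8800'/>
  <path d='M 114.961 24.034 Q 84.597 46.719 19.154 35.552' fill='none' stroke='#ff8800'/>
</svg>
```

Since the viewBox matches the mm dimensions, user units are millimetres directly. The only transform is the Y-flip y_m = 113.775 − y_svg.

Shape 1 is a cubic bezier drawn with `<path>`. Its stroke #ff8800 means engrave at S398, F3494. After flipping Y the toolpath is (125.238,56.942) → (100.461,57.404) → (66.958,57.825) → (40.200,61.519) → (35.653,71.800).

Shape 2 is a cubic bezier drawn with `<path>`. Its stroke #ff8800 means engrave at S398, F3494. After flipping Y the toolpath is (64.930,90.129) → (51.163,94.895) → (41.712,82.837) → (41.051,66.168) → (53.658,57.098).

Shape 3 is a closed polygon drawn with `<path>`. Its stroke #ff8800 means engrave at S398, F3494. After flipping Y the toolpath is (110.572,79.308) → (116.498,46.476) → (134.153,57.708) → (77.211,91.628) → (10.480,103.523) → (78.147,79.856) → (110.572,79.308), returning to the start.

Shape 4 is a quadratic bezier drawn with `<path>`. Its stroke #ff8800 means engrave at S398, F3494. After flipping Y the toolpath is (114.961,89.741) → (97.587,80.514) → (75.827,75.519) → (49.683,74.755) → (19.154,78.223).

G21
G90
G0 X125.238 Y56.942
M3 S398
G1 X100.461 Y57.404 F3494
G1 X66.958 Y57.825
G1 X40.200 Y61.519
G1 X35.653 Y71.800
M5
G0 X64.930 Y90.129
M3 S398
G1 X51.163 Y94.895 F3494
G1 X41.712 Y82.837
G1 X41.051 Y66.168
G1 X53.658 Y57.098
M5
G0 X110.572 Y79.308
M3 S398
G1 X116.498 Y46.476 F3494
G1 X134.153 Y57.708
G1 X77.211 Y91.628
G1 X10.480 Y103.523
G1 X78.147 Y79.856
G1 X110.572 Y79.308
M5
G0 X114.961 Y89.741
M3 S398
G1 X97.587 Y80.514 F3494
G1 X75.827 Y75.519
G1 X49.683 Y74.755
G1 X19.154 Y78.223
M5
G0 X0.000 Y0.000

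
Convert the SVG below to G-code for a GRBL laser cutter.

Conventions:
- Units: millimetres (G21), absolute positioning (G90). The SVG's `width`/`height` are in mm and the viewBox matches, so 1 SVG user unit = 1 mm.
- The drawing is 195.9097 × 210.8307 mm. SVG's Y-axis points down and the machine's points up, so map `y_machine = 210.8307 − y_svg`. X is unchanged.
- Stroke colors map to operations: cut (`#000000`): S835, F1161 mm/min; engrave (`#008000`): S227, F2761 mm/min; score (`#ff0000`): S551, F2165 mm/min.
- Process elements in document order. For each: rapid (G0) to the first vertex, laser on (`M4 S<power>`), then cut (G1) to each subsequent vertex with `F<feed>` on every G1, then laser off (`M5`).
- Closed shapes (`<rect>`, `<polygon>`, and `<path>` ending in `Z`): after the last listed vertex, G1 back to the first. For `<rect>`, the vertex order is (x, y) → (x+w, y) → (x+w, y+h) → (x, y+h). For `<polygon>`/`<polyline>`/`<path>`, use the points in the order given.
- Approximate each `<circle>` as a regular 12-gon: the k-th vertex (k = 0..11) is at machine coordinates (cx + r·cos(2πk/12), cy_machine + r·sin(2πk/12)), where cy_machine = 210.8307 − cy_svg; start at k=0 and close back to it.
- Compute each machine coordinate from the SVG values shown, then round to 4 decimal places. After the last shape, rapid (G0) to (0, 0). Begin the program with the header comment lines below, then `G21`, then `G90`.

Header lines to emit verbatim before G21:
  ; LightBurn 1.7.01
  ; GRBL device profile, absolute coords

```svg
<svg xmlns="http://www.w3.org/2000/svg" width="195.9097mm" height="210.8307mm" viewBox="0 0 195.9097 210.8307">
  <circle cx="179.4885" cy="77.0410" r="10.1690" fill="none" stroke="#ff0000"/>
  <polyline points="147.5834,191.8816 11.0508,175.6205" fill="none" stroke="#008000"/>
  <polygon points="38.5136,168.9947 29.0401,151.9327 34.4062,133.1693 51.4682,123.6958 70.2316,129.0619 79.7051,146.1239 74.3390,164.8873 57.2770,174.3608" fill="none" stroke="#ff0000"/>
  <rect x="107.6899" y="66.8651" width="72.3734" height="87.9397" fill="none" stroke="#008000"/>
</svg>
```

; LightBurn 1.7.01
; GRBL device profile, absolute coords
G21
G90
G0 X189.6575 Y133.7897
M4 S551
G1 X188.2951 Y138.8742 F2165
G1 X184.5730 Y142.5963 F2165
G1 X179.4885 Y143.9587 F2165
G1 X174.4040 Y142.5963 F2165
G1 X170.6819 Y138.8742 F2165
G1 X169.3195 Y133.7897 F2165
G1 X170.6819 Y128.7052 F2165
G1 X174.4040 Y124.9831 F2165
G1 X179.4885 Y123.6207 F2165
G1 X184.5730 Y124.9831 F2165
G1 X188.2951 Y128.7052 F2165
G1 X189.6575 Y133.7897 F2165
M5
G0 X147.5834 Y18.9491
M4 S227
G1 X11.0508 Y35.2102 F2761
M5
G0 X38.5136 Y41.8360
M4 S551
G1 X29.0401 Y58.8980 F2165
G1 X34.4062 Y77.6614 F2165
G1 X51.4682 Y87.1349 F2165
G1 X70.2316 Y81.7688 F2165
G1 X79.7051 Y64.7068 F2165
G1 X74.3390 Y45.9434 F2165
G1 X57.2770 Y36.4699 F2165
G1 X38.5136 Y41.8360 F2165
M5
G0 X107.6899 Y143.9656
M4 S227
G1 X180.0633 Y143.9656 F2761
G1 X180.0633 Y56.0259 F2761
G1 X107.6899 Y56.0259 F2761
G1 X107.6899 Y143.9656 F2761
M5
G0 X0.0000 Y0.0000

1 u = 1 mm; y_m = 210.8307 − y.

[1] `<circle>` circle, #ff0000→score S551 F2165: (189.6575,133.7897) → (188.2951,138.8742) → (184.5730,142.5963) → (179.4885,143.9587) → (174.4040,142.5963) → (170.6819,138.8742) → (169.3195,133.7897) → (170.6819,128.7052) → (174.4040,124.9831) → (179.4885,123.6207) → (184.5730,124.9831) → (188.2951,128.7052) → (189.6575,133.7897) (closed)

[2] `<polyline>` line segment, #008000→engrave S227 F2761: (147.5834,18.9491) → (11.0508,35.2102)

[3] `<polygon>` regular polygon, #ff0000→score S551 F2165: (38.5136,41.8360) → (29.0401,58.8980) → (34.4062,77.6614) → (51.4682,87.1349) → (70.2316,81.7688) → (79.7051,64.7068) → (74.3390,45.9434) → (57.2770,36.4699) → (38.5136,41.8360) (closed)

[4] `<rect>` rectangle, #008000→engrave S227 F2761: (107.6899,143.9656) → (180.0633,143.9656) → (180.0633,56.0259) → (107.6899,56.0259) → (107.6899,143.9656) (closed)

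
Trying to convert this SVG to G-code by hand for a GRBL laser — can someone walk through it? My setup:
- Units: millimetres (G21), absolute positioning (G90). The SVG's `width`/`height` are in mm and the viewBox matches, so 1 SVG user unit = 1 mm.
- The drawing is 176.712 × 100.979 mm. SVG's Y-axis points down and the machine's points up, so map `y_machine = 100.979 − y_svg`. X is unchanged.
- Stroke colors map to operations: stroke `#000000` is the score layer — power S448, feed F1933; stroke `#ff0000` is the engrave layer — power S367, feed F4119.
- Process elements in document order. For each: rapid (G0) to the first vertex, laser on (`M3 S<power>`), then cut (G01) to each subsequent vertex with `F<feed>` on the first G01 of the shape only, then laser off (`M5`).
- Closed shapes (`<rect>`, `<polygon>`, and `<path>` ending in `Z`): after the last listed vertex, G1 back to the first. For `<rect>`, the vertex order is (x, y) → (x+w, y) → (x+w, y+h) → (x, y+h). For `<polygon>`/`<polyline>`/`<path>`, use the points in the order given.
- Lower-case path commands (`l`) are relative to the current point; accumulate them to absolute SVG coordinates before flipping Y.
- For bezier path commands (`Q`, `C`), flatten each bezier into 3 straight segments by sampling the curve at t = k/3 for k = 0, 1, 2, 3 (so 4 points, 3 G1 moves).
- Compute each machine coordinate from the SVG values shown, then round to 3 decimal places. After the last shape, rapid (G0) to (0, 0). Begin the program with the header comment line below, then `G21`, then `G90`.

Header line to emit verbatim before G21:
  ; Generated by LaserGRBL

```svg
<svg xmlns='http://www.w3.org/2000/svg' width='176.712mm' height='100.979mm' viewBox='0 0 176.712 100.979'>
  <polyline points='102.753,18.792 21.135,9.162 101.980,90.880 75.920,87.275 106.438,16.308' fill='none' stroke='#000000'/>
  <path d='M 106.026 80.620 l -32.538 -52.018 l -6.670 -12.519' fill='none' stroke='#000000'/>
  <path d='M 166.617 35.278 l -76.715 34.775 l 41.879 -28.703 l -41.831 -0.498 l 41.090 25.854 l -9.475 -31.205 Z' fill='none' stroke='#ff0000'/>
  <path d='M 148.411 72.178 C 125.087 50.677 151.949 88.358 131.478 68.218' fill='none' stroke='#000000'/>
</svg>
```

; Generated by LaserGRBL
G21
G90
G0 X102.753 Y82.187
M3 S448
G01 X21.135 Y91.817 F1933
G01 X101.980 Y10.099
G01 X75.920 Y13.704
G01 X106.438 Y84.671
M5
G0 X106.026 Y20.359
M3 S448
G01 X73.488 Y72.377 F1933
G01 X66.818 Y84.896
M5
G0 X166.617 Y65.701
M3 S367
G01 X89.902 Y30.926 F4119
G01 X131.781 Y59.629
G01 X89.950 Y60.127
G01 X131.040 Y34.273
G01 X121.565 Y65.478
G01 X166.617 Y65.701
M5
G0 X148.411 Y28.801
M3 S448
G01 X138.204 Y34.908 F1933
G01 X139.783 Y27.561
G01 X131.478 Y32.761
M5
G0 X0.000 Y0.000

Since the viewBox matches the mm dimensions, user units are millimetres directly. The only transform is the Y-flip y_m = 100.979 − y_svg.

Shape 1 is a open polyline drawn with `<polyline>`. Its stroke #000000 means score at S448, F1933. After flipping Y the toolpath is (102.753,82.187) → (21.135,91.817) → (101.980,10.099) → (75.920,13.704) → (106.438,84.671).

Shape 2 is a open polyline drawn with `<path>`. Its stroke #000000 means score at S448, F1933. After flipping Y the toolpath is (106.026,20.359) → (73.488,72.377) → (66.818,84.896).

Shape 3 is a closed polygon drawn with `<path>`. Its stroke #ff0000 means engrave at S367, F4119. After flipping Y the toolpath is (166.617,65.701) → (89.902,30.926) → (131.781,59.629) → (89.950,60.127) → (131.040,34.273) → (121.565,65.478) → (166.617,65.701), returning to the start.

Shape 4 is a cubic bezier drawn with `<path>`. Its stroke #000000 means score at S448, F1933. After flipping Y the toolpath is (148.411,28.801) → (138.204,34.908) → (139.783,27.561) → (131.478,32.761).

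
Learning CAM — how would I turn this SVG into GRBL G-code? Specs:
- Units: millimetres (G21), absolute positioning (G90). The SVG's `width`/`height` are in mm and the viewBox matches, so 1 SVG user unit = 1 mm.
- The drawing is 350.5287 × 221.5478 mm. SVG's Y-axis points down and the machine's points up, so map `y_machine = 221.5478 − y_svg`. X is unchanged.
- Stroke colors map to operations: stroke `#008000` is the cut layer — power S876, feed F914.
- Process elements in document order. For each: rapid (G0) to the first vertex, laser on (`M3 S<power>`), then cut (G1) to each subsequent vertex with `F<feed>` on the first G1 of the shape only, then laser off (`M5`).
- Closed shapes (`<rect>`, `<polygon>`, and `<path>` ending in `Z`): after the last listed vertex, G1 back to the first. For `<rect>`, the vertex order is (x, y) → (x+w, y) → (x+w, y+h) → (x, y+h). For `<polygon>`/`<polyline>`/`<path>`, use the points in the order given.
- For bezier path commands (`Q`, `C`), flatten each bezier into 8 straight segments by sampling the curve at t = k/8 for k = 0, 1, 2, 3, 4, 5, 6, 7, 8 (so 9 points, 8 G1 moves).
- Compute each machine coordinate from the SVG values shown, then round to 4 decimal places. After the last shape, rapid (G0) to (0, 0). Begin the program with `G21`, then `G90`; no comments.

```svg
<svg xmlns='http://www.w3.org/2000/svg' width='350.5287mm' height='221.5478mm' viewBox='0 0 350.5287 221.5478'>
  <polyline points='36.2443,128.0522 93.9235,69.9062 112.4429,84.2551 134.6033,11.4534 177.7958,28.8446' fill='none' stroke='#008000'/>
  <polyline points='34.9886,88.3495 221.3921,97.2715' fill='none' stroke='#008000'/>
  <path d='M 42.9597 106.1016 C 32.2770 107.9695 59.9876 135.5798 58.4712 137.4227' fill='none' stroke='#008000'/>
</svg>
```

1 u = 1 mm; y_m = 221.5478 − y.

[1] `<polyline>` open polyline, #008000→cut S876 F914: (36.2443,93.4956) → (93.9235,151.6416) → (112.4429,137.2927) → (134.6033,210.0944) → (177.7958,192.7032)

[2] `<polyline>` line segment, #008000→cut S876 F914: (34.9886,133.1983) → (221.3921,124.2763)

[3] `<path>` cubic bezier, #008000→cut S876 F914: (42.9597,115.4462) → (40.6213,113.6397) → (41.0899,110.0234) → (43.5729,105.2011) → (47.2781,99.7763) → (51.4129,94.3526) → (55.1850,89.5338) → (57.8019,85.9234) → (58.4712,84.1251)

G21
G90
G0 X36.2443 Y93.4956
M3 S876
G1 X93.9235 Y151.6416 F914
G1 X112.4429 Y137.2927
G1 X134.6033 Y210.0944
G1 X177.7958 Y192.7032
M5
G0 X34.9886 Y133.1983
M3 S876
G1 X221.3921 Y124.2763 F914
M5
G0 X42.9597 Y115.4462
M3 S876
G1 X40.6213 Y113.6397 F914
G1 X41.0899 Y110.0234
G1 X43.5729 Y105.2011
G1 X47.2781 Y99.7763
G1 X51.4129 Y94.3526
G1 X55.1850 Y89.5338
G1 X57.8019 Y85.9234
G1 X58.4712 Y84.1251
M5
G0 X0.0000 Y0.0000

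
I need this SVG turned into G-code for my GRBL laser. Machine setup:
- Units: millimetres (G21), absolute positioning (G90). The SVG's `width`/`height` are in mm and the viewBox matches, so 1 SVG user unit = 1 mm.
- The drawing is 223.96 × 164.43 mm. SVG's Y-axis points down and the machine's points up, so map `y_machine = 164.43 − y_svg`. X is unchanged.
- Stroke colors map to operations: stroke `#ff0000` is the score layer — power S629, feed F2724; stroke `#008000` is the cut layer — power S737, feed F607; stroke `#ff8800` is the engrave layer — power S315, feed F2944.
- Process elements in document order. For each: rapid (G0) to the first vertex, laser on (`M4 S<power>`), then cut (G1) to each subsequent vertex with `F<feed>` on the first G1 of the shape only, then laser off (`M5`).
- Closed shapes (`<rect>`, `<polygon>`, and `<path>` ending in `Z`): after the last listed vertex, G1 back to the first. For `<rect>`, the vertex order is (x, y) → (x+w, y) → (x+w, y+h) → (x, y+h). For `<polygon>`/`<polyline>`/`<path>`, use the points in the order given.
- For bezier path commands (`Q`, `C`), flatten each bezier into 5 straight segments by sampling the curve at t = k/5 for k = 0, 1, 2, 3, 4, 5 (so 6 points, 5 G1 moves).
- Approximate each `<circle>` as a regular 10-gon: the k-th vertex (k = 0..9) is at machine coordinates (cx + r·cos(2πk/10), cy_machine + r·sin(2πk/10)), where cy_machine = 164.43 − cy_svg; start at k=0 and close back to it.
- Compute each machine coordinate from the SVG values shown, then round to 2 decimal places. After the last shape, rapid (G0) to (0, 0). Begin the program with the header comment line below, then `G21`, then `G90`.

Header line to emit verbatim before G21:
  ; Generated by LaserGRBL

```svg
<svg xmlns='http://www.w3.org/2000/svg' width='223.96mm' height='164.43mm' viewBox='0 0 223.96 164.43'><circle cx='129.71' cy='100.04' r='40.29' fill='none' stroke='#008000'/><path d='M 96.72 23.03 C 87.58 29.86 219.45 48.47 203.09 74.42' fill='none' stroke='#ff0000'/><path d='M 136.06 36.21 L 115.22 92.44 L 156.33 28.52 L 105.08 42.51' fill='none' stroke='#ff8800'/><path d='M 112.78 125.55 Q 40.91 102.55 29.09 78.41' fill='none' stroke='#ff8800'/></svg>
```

Since the viewBox matches the mm dimensions, user units are millimetres directly. The only transform is the Y-flip y_m = 164.43 − y_svg.

Shape 1 is a circle drawn with `<circle>`. Its stroke #008000 means cut at S737, F607. After flipping Y the toolpath is (170.00,64.39) → (162.31,88.07) → (142.16,102.71) → (117.26,102.71) → (97.11,88.07) → (89.42,64.39) → (97.11,40.71) → (117.26,26.07) → (142.16,26.07) → (162.31,40.71) → (170.00,64.39), returning to the start.

Shape 2 is a cubic bezier drawn with `<path>`. Its stroke #ff0000 means score at S629, F2724. After flipping Y the toolpath is (96.72,141.40) → (105.84,135.92) → (134.93,127.83) → (170.08,117.34) → (197.43,104.66) → (203.09,90.01).

Shape 3 is a open polyline drawn with `<path>`. Its stroke #ff8800 means engrave at S315, F2944. After flipping Y the toolpath is (136.06,128.22) → (115.22,71.99) → (156.33,135.91) → (105.08,121.92).

Shape 4 is a quadratic bezier drawn with `<path>`. Its stroke #ff8800 means engrave at S315, F2944. After flipping Y the toolpath is (112.78,38.88) → (86.43,48.13) → (64.89,57.46) → (48.15,66.89) → (36.22,76.41) → (29.09,86.02).

; Generated by LaserGRBL
G21
G90
G0 X170.00 Y64.39
M4 S737
G1 X162.31 Y88.07 F607
G1 X142.16 Y102.71
G1 X117.26 Y102.71
G1 X97.11 Y88.07
G1 X89.42 Y64.39
G1 X97.11 Y40.71
G1 X117.26 Y26.07
G1 X142.16 Y26.07
G1 X162.31 Y40.71
G1 X170.00 Y64.39
M5
G0 X96.72 Y141.40
M4 S629
G1 X105.84 Y135.92 F2724
G1 X134.93 Y127.83
G1 X170.08 Y117.34
G1 X197.43 Y104.66
G1 X203.09 Y90.01
M5
G0 X136.06 Y128.22
M4 S315
G1 X115.22 Y71.99 F2944
G1 X156.33 Y135.91
G1 X105.08 Y121.92
M5
G0 X112.78 Y38.88
M4 S315
G1 X86.43 Y48.13 F2944
G1 X64.89 Y57.46
G1 X48.15 Y66.89
G1 X36.22 Y76.41
G1 X29.09 Y86.02
M5
G0 X0.00 Y0.00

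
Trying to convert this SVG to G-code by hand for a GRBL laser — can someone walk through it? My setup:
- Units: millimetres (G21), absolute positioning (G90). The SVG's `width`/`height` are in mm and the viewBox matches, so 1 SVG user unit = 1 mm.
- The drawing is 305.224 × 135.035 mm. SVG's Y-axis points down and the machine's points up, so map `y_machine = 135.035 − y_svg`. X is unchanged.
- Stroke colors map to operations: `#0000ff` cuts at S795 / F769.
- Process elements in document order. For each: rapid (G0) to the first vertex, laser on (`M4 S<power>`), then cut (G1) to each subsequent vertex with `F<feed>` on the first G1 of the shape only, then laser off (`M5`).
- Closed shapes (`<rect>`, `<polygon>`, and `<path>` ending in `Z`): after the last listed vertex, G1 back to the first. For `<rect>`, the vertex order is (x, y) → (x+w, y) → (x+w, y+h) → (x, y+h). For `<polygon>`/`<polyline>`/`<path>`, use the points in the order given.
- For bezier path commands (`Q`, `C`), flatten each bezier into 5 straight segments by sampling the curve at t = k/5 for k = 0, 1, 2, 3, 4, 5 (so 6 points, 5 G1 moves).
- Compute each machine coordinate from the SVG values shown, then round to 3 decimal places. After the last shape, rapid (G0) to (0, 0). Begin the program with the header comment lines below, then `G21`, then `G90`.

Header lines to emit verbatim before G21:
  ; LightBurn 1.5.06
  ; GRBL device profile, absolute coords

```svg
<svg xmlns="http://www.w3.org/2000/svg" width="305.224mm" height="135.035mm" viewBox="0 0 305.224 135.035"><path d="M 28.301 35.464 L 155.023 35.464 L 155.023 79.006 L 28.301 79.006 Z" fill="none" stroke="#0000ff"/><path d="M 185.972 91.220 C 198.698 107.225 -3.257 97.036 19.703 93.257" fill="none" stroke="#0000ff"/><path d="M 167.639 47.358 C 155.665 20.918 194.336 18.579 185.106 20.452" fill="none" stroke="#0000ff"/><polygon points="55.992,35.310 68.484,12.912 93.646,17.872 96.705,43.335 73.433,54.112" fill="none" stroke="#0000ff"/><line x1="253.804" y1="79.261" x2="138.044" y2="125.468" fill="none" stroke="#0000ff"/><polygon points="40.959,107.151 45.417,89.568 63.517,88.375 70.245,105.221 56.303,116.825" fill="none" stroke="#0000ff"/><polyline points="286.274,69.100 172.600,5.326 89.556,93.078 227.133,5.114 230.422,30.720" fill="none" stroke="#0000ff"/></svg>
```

1 u = 1 mm; y_m = 135.035 − y.

[1] `<path>` rectangle, #0000ff→cut S795 F769: (28.301,99.571) → (155.023,99.571) → (155.023,56.029) → (28.301,56.029) → (28.301,99.571) (closed)

[2] `<path>` cubic bezier, #0000ff→cut S795 F769: (185.972,43.815) → (171.363,37.094) → (126.330,35.095) → (71.976,36.253) → (29.400,39.002) → (19.703,41.778)

[3] `<path>` cubic bezier, #0000ff→cut S795 F769: (167.639,87.677) → (165.744,100.808) → (171.273,109.109) → (179.496,113.536) → (185.684,115.042) → (185.106,114.583)

[4] `<polygon>` regular polygon, #0000ff→cut S795 F769: (55.992,99.725) → (68.484,122.123) → (93.646,117.163) → (96.705,91.700) → (73.433,80.923) → (55.992,99.725) (closed)

[5] `<line>` line segment, #0000ff→cut S795 F769: (253.804,55.774) → (138.044,9.567)

[6] `<polygon>` regular polygon, #0000ff→cut S795 F769: (40.959,27.884) → (45.417,45.467) → (63.517,46.660) → (70.245,29.814) → (56.303,18.210) → (40.959,27.884) (closed)

[7] `<polyline>` open polyline, #0000ff→cut S795 F769: (286.274,65.935) → (172.600,129.709) → (89.556,41.957) → (227.133,129.921) → (230.422,104.315)

; LightBurn 1.5.06
; GRBL device profile, absolute coords
G21
G90
G0 X28.301 Y99.571
M4 S795
G1 X155.023 Y99.571 F769
G1 X155.023 Y56.029
G1 X28.301 Y56.029
G1 X28.301 Y99.571
M5
G0 X185.972 Y43.815
M4 S795
G1 X171.363 Y37.094 F769
G1 X126.330 Y35.095
G1 X71.976 Y36.253
G1 X29.400 Y39.002
G1 X19.703 Y41.778
M5
G0 X167.639 Y87.677
M4 S795
G1 X165.744 Y100.808 F769
G1 X171.273 Y109.109
G1 X179.496 Y113.536
G1 X185.684 Y115.042
G1 X185.106 Y114.583
M5
G0 X55.992 Y99.725
M4 S795
G1 X68.484 Y122.123 F769
G1 X93.646 Y117.163
G1 X96.705 Y91.700
G1 X73.433 Y80.923
G1 X55.992 Y99.725
M5
G0 X253.804 Y55.774
M4 S795
G1 X138.044 Y9.567 F769
M5
G0 X40.959 Y27.884
M4 S795
G1 X45.417 Y45.467 F769
G1 X63.517 Y46.660
G1 X70.245 Y29.814
G1 X56.303 Y18.210
G1 X40.959 Y27.884
M5
G0 X286.274 Y65.935
M4 S795
G1 X172.600 Y129.709 F769
G1 X89.556 Y41.957
G1 X227.133 Y129.921
G1 X230.422 Y104.315
M5
G0 X0.000 Y0.000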